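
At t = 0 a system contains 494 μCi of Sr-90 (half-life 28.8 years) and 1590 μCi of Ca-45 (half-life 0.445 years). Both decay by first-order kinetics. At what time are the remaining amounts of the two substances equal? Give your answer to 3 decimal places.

0.762 years

Set 494·(1/2)^(t/28.8) = 1590·(1/2)^(t/0.445).
Taking log₂: log₂(494/1590) = t·(1/28.8 − 1/0.445).
log₂(0.31069) = -1.6864; 1/28.8 − 1/0.445 = -2.2125.
t = -1.6864 / -2.2125 ≈ 0.76225 years.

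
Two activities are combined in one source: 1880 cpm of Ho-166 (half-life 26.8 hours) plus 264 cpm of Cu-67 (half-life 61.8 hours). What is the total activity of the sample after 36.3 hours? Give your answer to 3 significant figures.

Ho-166: 1880 × (1/2)^(36.3/26.8) = 1880 × (1/2)^1.3545 ≈ 735.22 cpm.
Cu-67: 264 × (1/2)^(36.3/61.8) = 264 × (1/2)^0.58738 ≈ 175.71 cpm.
Total = 735.22 + 175.71 ≈ 910.93 cpm.

911 cpm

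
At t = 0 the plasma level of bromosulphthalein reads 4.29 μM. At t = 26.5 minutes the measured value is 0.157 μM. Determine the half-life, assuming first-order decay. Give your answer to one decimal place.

5.6 minutes

A/A₀ = 0.157/4.29 ≈ 0.036597.
n = log₂(27.325) ≈ 4.7721 half-lives elapsed in 26.5 minutes.
t½ = 26.5/4.7721 ≈ 5.5531 minutes.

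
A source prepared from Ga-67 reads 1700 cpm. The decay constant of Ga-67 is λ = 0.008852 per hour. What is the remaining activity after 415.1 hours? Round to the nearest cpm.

t½ = ln 2 / λ = 0.69315 / 0.008852 ≈ 78.304 hours.
Number of half-lives: n = 415.1/78.304 ≈ 5.3011.
Remaining = 1700 × (1/2)^5.3011 = 1700 × 0.025363 ≈ 43.117 cpm.

43 cpm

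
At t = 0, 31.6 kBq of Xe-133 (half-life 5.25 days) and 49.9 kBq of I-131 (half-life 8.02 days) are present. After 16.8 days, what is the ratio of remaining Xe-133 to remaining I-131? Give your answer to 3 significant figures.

Xe-133: 31.6 × (1/2)^(16.8/5.25) = 31.6 × (1/2)^3.2 ≈ 3.4387 kBq.
I-131: 49.9 × (1/2)^(16.8/8.02) = 49.9 × (1/2)^2.0948 ≈ 11.682 kBq.
Ratio ≈ 3.4387 / 11.682 ≈ 0.29436.

0.294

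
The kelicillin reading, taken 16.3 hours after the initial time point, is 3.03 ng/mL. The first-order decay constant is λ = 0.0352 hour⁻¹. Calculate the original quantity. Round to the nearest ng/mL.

t½ = ln 2 / λ = 0.69315 / 0.0352 ≈ 19.692 hours.
Number of half-lives elapsed: n = 16.3/19.692 ≈ 0.82776.
A₀ = A × 2^n = 3.03 × 2^0.82776 = 3.03 × 1.7749 ≈ 5.378 ng/mL.

5 ng/mL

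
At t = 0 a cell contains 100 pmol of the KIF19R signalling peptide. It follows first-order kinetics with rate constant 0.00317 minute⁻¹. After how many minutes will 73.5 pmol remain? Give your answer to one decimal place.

t½ = ln 2 / k = 0.69315 / 0.00317 ≈ 218.66 minutes.
Fraction remaining = 73.5/100 ≈ 0.735.
n = log₂(100/73.5) = ln(1.3605)/ln 2 ≈ 0.44418 half-lives.
t = n × t½ = 0.44418 × 218.66 ≈ 97.125 minutes.

97.1 minutes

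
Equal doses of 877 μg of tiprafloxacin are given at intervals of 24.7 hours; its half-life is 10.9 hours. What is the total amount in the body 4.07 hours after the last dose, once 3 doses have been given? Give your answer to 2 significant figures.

850 μg

The 3 doses were given 53.47, 28.77, 4.07 hours ago.
Total = 877·(1/2)^(53.47/10.9) + 877·(1/2)^(28.77/10.9) + 877·(1/2)^(4.07/10.9)
      = 29.261 + 140.75 + 677.01 ≈ 847.02 μg.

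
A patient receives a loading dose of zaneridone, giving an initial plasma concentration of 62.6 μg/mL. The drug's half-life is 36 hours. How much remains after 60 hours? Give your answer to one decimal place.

19.7 μg/mL

Number of half-lives: n = 60/36 ≈ 1.6667.
Remaining = 62.6 × (1/2)^1.6667 = 62.6 × 0.31498 ≈ 19.718 μg/mL.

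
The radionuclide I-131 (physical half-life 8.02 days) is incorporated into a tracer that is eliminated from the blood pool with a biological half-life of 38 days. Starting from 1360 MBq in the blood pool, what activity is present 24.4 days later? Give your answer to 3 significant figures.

1/t_eff = 1/t_phys + 1/t_biol = 1/8.02 + 1/38 = 0.151 per day.
t_eff = 8.02 × 38 / (8.02 + 38) ≈ 6.6223 days.
Remaining = 1360 × (1/2)^(24.4/6.6223) = 1360 × (1/2)^3.6845 ≈ 105.78 MBq.

106 MBq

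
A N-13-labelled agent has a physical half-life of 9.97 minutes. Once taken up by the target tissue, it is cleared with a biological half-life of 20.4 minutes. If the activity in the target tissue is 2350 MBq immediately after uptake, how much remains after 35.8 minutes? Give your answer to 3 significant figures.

1/t_eff = 1/t_phys + 1/t_biol = 1/9.97 + 1/20.4 = 0.14932 per minute.
t_eff = 9.97 × 20.4 / (9.97 + 20.4) ≈ 6.697 minutes.
Remaining = 2350 × (1/2)^(35.8/6.697) = 2350 × (1/2)^5.3457 ≈ 57.791 MBq.

57.8 MBq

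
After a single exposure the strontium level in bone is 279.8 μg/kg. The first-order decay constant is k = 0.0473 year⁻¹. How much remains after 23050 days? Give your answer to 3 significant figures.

14.1 μg/kg

t½ = ln 2 / k = 0.69315 / 0.0473 ≈ 14.654 years.
Convert the elapsed time: 23050 days = 63.1507 years.
Number of half-lives: n = 63.1507/14.654 ≈ 4.3094.
Remaining = 279.8 × (1/2)^4.3094 = 279.8 × 0.050437 ≈ 14.112 μg/kg.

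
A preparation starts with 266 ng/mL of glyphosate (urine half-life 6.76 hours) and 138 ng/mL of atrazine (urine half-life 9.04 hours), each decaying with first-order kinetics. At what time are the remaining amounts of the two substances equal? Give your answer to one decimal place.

Set 266·(1/2)^(t/6.76) = 138·(1/2)^(t/9.04).
Taking log₂: log₂(266/138) = t·(1/6.76 − 1/9.04).
log₂(1.9275) = 0.94676; 1/6.76 − 1/9.04 = 0.03731.
t = 0.94676 / 0.03731 ≈ 25.376 hours.

25.4 hours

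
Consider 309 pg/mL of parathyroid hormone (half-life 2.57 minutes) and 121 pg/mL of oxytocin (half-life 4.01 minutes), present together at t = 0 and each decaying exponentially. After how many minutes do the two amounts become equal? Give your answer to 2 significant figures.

Set 309·(1/2)^(t/2.57) = 121·(1/2)^(t/4.01).
Taking log₂: log₂(309/121) = t·(1/2.57 − 1/4.01).
log₂(2.5537) = 1.3526; 1/2.57 − 1/4.01 = 0.13973.
t = 1.3526 / 0.13973 ≈ 9.6802 minutes.

9.7 minutes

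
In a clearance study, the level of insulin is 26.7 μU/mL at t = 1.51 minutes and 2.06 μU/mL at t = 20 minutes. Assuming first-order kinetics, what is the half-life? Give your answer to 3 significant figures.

Over Δt = 20 − 1.51 = 18.49 minutes, the level fell by a factor of 26.7/2.06 ≈ 12.961.
n = log₂(12.961) ≈ 3.6961 half-lives, so t½ = 18.49/3.6961 ≈ 5.0025 minutes.

5.00 minutes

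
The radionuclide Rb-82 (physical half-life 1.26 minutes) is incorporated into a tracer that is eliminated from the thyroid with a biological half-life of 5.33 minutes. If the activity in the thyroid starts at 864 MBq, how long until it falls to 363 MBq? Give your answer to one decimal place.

1.3 minutes

1/t_eff = 1/t_phys + 1/t_biol = 1/1.26 + 1/5.33 = 0.98127 per minute.
t_eff = 1.26 × 5.33 / (1.26 + 5.33) ≈ 1.0191 minutes.
n = log₂(864/363) ≈ 1.2511; t = 1.2511 × 1.0191 ≈ 1.2749 minutes.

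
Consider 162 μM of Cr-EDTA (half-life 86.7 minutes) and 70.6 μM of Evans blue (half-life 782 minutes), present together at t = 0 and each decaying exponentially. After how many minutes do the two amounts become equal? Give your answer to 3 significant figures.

Set 162·(1/2)^(t/86.7) = 70.6·(1/2)^(t/782).
Taking log₂: log₂(162/70.6) = t·(1/86.7 − 1/782).
log₂(2.2946) = 1.1983; 1/86.7 − 1/782 = 0.010255.
t = 1.1983 / 0.010255 ≈ 116.84 minutes.

117 minutes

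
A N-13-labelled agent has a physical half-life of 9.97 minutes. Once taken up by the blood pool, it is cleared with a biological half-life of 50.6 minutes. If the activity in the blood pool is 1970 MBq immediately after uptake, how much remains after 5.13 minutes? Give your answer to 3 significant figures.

1290 MBq

1/t_eff = 1/t_phys + 1/t_biol = 1/9.97 + 1/50.6 = 0.12006 per minute.
t_eff = 9.97 × 50.6 / (9.97 + 50.6) ≈ 8.3289 minutes.
Remaining = 1970 × (1/2)^(5.13/8.3289) = 1970 × (1/2)^0.61593 ≈ 1285.4 MBq.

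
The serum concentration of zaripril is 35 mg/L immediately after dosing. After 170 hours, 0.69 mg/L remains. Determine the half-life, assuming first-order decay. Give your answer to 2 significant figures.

A/A₀ = 0.69/35 ≈ 0.019714.
n = log₂(50.725) ≈ 5.6646 half-lives elapsed in 170 hours.
t½ = 170/5.6646 ≈ 30.011 hours.

30 hours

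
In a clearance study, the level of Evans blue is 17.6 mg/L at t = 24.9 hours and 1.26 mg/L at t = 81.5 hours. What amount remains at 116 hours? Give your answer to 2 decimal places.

0.25 mg/L

Over Δt = 81.5 − 24.9 = 56.6 hours, the level fell by a factor of 17.6/1.26 ≈ 13.968.
n = log₂(13.968) ≈ 3.8041 half-lives, so t½ = 56.6/3.8041 ≈ 14.879 hours.
From t = 81.5 to t = 116: 1.26 × (1/2)^((116−81.5)/14.879) ≈ 0.25256 mg/L.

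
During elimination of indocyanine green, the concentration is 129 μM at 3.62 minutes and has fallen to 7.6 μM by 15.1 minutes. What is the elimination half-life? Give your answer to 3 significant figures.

Over Δt = 15.1 − 3.62 = 11.48 minutes, the level fell by a factor of 129/7.6 ≈ 16.974.
n = log₂(16.974) ≈ 4.0852 half-lives, so t½ = 11.48/4.0852 ≈ 2.8101 minutes.

2.81 minutes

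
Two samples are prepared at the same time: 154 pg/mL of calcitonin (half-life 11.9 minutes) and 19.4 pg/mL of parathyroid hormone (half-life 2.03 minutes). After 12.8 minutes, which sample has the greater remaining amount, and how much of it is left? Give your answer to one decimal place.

calcitonin, 73.1 pg/mL

calcitonin: 154 × (1/2)^1.0756 ≈ 73.067 pg/mL.
parathyroid hormone: 19.4 × (1/2)^6.3054 ≈ 0.24529 pg/mL.
Calcitonin has more remaining, at ≈ 73.067 pg/mL.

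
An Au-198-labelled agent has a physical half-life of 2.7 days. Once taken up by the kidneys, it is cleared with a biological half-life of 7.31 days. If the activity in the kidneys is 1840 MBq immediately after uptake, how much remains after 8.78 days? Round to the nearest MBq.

1/t_eff = 1/t_phys + 1/t_biol = 1/2.7 + 1/7.31 = 0.50717 per day.
t_eff = 2.7 × 7.31 / (2.7 + 7.31) ≈ 1.9717 days.
Remaining = 1840 × (1/2)^(8.78/1.9717) = 1840 × (1/2)^4.4529 ≈ 84.013 MBq.

84 MBq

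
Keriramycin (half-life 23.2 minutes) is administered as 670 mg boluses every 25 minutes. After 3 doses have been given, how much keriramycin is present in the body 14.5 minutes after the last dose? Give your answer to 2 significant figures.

740 mg

The 3 doses were given 64.5, 39.5, 14.5 minutes ago.
Total = 670·(1/2)^(64.5/23.2) + 670·(1/2)^(39.5/23.2) + 670·(1/2)^(14.5/23.2)
      = 97.535 + 205.85 + 434.44 ≈ 737.82 mg.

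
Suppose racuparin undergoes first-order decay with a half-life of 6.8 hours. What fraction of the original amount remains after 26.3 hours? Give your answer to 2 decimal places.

n = 26.3/6.8 ≈ 3.8676 half-lives.
Fraction remaining = (1/2)^3.8676 ≈ 0.068505.

0.07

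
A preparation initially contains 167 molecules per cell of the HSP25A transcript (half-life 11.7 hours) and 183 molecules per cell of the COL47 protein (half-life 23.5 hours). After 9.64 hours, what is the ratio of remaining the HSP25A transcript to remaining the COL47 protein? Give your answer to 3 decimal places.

HSP25A transcript: 167 × (1/2)^(9.64/11.7) = 167 × (1/2)^0.82393 ≈ 94.338 molecules per cell.
COL47 protein: 183 × (1/2)^(9.64/23.5) = 183 × (1/2)^0.41021 ≈ 137.71 molecules per cell.
Ratio ≈ 94.338 / 137.71 ≈ 0.68505.

0.685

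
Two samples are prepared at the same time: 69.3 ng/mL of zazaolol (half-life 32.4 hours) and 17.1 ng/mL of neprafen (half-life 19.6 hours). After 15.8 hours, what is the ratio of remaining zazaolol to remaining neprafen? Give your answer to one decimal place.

zazaolol: 69.3 × (1/2)^(15.8/32.4) = 69.3 × (1/2)^0.48765 ≈ 49.424 ng/mL.
neprafen: 17.1 × (1/2)^(15.8/19.6) = 17.1 × (1/2)^0.80612 ≈ 9.7798 ng/mL.
Ratio ≈ 49.424 / 9.7798 ≈ 5.0537.

5.1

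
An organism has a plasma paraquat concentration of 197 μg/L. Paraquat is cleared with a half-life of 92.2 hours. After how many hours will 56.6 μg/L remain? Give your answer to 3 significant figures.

166 hours

Fraction remaining = 56.6/197 ≈ 0.28731.
n = log₂(197/56.6) = ln(3.4806)/ln 2 ≈ 1.7993 half-lives.
t = n × t½ = 1.7993 × 92.2 ≈ 165.9 hours.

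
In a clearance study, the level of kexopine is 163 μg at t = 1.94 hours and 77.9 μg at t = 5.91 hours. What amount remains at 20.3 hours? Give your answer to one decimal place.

5.4 μg

Over Δt = 5.91 − 1.94 = 3.97 hours, the level fell by a factor of 163/77.9 ≈ 2.0924.
n = log₂(2.0924) ≈ 1.0652 half-lives, so t½ = 3.97/1.0652 ≈ 3.7271 hours.
From t = 5.91 to t = 20.3: 77.9 × (1/2)^((20.3−5.91)/3.7271) ≈ 5.3614 μg.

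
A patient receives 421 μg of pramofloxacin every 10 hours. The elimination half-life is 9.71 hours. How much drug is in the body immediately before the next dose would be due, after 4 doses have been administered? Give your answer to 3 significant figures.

381 μg

The 4 doses were given 40, 30, 20, 10 hours ago.
Total = 421·(1/2)^(40/9.71) + 421·(1/2)^(30/9.71) + 421·(1/2)^(20/9.71) + 421·(1/2)^(10/9.71)
      = 24.221 + 49.456 + 100.98 + 206.19 ≈ 380.85 μg.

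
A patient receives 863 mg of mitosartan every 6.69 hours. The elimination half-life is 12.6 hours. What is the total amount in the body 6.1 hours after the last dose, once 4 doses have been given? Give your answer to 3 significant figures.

1540 mg

The 4 doses were given 26.17, 19.48, 12.79, 6.1 hours ago.
Total = 863·(1/2)^(26.17/12.6) + 863·(1/2)^(19.48/12.6) + 863·(1/2)^(12.79/12.6) + 863·(1/2)^(6.1/12.6)
      = 204.54 + 295.53 + 427.01 + 616.98 ≈ 1544.1 mg.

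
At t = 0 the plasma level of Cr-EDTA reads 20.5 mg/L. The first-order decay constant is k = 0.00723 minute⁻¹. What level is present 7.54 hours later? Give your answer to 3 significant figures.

t½ = ln 2 / k = 0.69315 / 0.00723 ≈ 95.871 minutes.
Convert the elapsed time: 7.54 hours = 452.4 minutes.
Number of half-lives: n = 452.4/95.871 ≈ 4.7188.
Remaining = 20.5 × (1/2)^4.7188 = 20.5 × 0.037974 ≈ 0.77847 mg/L.

0.778 mg/L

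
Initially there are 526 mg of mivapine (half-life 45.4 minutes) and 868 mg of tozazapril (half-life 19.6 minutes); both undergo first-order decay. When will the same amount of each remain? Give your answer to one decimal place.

Set 526·(1/2)^(t/45.4) = 868·(1/2)^(t/19.6).
Taking log₂: log₂(526/868) = t·(1/45.4 − 1/19.6).
log₂(0.60599) = -0.72263; 1/45.4 − 1/19.6 = -0.028994.
t = -0.72263 / -0.028994 ≈ 24.924 minutes.

24.9 minutes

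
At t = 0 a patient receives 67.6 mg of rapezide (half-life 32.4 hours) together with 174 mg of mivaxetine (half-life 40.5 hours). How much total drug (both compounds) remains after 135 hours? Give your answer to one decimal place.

rapezide: 67.6 × (1/2)^(135/32.4) = 67.6 × (1/2)^4.1667 ≈ 3.764 mg.
mivaxetine: 174 × (1/2)^(135/40.5) = 174 × (1/2)^3.3333 ≈ 17.263 mg.
Total = 3.764 + 17.263 ≈ 21.027 mg.

21.0 mg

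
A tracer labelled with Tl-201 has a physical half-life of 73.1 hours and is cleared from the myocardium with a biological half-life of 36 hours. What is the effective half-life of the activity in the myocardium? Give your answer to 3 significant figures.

24.1 hours

1/t_eff = 1/t_phys + 1/t_biol = 1/73.1 + 1/36 = 0.041458 per hour.
t_eff = 73.1 × 36 / (73.1 + 36) ≈ 24.121 hours.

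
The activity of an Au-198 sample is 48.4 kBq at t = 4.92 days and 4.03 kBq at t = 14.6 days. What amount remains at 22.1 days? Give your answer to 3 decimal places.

Over Δt = 14.6 − 4.92 = 9.68 days, the level fell by a factor of 48.4/4.03 ≈ 12.01.
n = log₂(12.01) ≈ 3.5862 half-lives, so t½ = 9.68/3.5862 ≈ 2.6993 days.
From t = 14.6 to t = 22.1: 4.03 × (1/2)^((22.1−14.6)/2.6993) ≈ 0.58733 kBq.

0.587 kBq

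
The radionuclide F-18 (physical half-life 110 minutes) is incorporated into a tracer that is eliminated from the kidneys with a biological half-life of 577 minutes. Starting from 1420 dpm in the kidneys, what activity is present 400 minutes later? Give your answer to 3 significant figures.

70.6 dpm

1/t_eff = 1/t_phys + 1/t_biol = 1/110 + 1/577 = 0.010824 per minute.
t_eff = 110 × 577 / (110 + 577) ≈ 92.387 minutes.
Remaining = 1420 × (1/2)^(400/92.387) = 1420 × (1/2)^4.3296 ≈ 70.623 dpm.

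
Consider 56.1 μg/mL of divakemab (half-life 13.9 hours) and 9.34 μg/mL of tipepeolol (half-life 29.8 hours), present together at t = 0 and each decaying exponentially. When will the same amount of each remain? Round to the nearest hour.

Set 56.1·(1/2)^(t/13.9) = 9.34·(1/2)^(t/29.8).
Taking log₂: log₂(56.1/9.34) = t·(1/13.9 − 1/29.8).
log₂(6.0064) = 2.5865; 1/13.9 − 1/29.8 = 0.038385.
t = 2.5865 / 0.038385 ≈ 67.383 hours.

67 hours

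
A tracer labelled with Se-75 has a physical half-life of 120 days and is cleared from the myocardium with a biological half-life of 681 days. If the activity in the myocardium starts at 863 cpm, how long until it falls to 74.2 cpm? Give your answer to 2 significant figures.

360 days

1/t_eff = 1/t_phys + 1/t_biol = 1/120 + 1/681 = 0.0098018 per day.
t_eff = 120 × 681 / (120 + 681) ≈ 102.02 days.
n = log₂(863/74.2) ≈ 3.5399; t = 3.5399 × 102.02 ≈ 361.15 days.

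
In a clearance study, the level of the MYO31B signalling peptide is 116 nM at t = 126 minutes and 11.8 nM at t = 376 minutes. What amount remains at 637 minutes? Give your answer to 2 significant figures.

1.1 nM

Over Δt = 376 − 126 = 250 minutes, the level fell by a factor of 116/11.8 ≈ 9.8305.
n = log₂(9.8305) ≈ 3.2973 half-lives, so t½ = 250/3.2973 ≈ 75.82 minutes.
From t = 376 to t = 637: 11.8 × (1/2)^((637−376)/75.82) ≈ 1.0855 nM.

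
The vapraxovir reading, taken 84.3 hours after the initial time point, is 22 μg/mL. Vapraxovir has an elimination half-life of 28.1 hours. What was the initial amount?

176 μg/mL

Number of half-lives elapsed: n = 84.3/28.1 ≈ 3.
A₀ = A × 2^n = 22 × 2^3 = 22 × 8 ≈ 176 μg/mL.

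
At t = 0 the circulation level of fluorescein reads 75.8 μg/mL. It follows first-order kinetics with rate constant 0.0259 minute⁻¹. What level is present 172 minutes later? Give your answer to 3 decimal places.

t½ = ln 2 / k = 0.69315 / 0.0259 ≈ 26.762 minutes.
Number of half-lives: n = 172/26.762 ≈ 6.4269.
Remaining = 75.8 × (1/2)^6.4269 = 75.8 × 0.011623 ≈ 0.881 μg/mL.

0.881 μg/mL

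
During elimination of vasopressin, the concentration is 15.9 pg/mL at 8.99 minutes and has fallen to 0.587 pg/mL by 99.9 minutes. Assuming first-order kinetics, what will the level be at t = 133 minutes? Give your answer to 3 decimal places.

Over Δt = 99.9 − 8.99 = 90.91 minutes, the level fell by a factor of 15.9/0.587 ≈ 27.087.
n = log₂(27.087) ≈ 4.7595 half-lives, so t½ = 90.91/4.7595 ≈ 19.101 minutes.
From t = 99.9 to t = 133: 0.587 × (1/2)^((133−99.9)/19.101) ≈ 0.17659 pg/mL.

0.177 pg/mL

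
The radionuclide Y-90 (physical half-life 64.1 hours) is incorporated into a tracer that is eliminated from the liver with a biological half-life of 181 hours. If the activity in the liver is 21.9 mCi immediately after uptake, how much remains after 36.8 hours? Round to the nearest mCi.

1/t_eff = 1/t_phys + 1/t_biol = 1/64.1 + 1/181 = 0.021125 per hour.
t_eff = 64.1 × 181 / (64.1 + 181) ≈ 47.336 hours.
Remaining = 21.9 × (1/2)^(36.8/47.336) = 21.9 × (1/2)^0.77742 ≈ 12.777 mCi.

13 mCi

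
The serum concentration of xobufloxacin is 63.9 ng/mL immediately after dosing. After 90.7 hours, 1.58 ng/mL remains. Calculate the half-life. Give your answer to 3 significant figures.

17.0 hours

A/A₀ = 1.58/63.9 ≈ 0.024726.
n = log₂(40.443) ≈ 5.3378 half-lives elapsed in 90.7 hours.
t½ = 90.7/5.3378 ≈ 16.992 hours.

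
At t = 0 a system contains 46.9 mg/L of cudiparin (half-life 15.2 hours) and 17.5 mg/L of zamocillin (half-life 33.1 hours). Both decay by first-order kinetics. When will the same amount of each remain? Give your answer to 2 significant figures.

Set 46.9·(1/2)^(t/15.2) = 17.5·(1/2)^(t/33.1).
Taking log₂: log₂(46.9/17.5) = t·(1/15.2 − 1/33.1).
log₂(2.68) = 1.4222; 1/15.2 − 1/33.1 = 0.035578.
t = 1.4222 / 0.035578 ≈ 39.975 hours.

40 hours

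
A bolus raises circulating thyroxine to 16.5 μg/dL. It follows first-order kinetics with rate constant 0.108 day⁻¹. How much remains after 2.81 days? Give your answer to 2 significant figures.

t½ = ln 2 / λ = 0.69315 / 0.108 ≈ 6.418 days.
Number of half-lives: n = 2.81/6.418 ≈ 0.43783.
Remaining = 16.5 × (1/2)^0.43783 = 16.5 × 0.73824 ≈ 12.181 μg/dL.

12 μg/dL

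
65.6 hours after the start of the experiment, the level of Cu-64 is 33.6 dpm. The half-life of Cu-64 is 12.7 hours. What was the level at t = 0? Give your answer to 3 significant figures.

1210 dpm

Number of half-lives elapsed: n = 65.6/12.7 ≈ 5.1654.
A₀ = A × 2^n = 33.6 × 2^5.1654 = 33.6 × 35.886 ≈ 1205.8 dpm.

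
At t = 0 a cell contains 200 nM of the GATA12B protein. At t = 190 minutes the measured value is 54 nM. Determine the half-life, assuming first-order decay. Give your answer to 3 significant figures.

A/A₀ = 54/200 ≈ 0.27.
n = log₂(3.7037) ≈ 1.889 half-lives elapsed in 190 minutes.
t½ = 190/1.889 ≈ 100.58 minutes.

101 minutes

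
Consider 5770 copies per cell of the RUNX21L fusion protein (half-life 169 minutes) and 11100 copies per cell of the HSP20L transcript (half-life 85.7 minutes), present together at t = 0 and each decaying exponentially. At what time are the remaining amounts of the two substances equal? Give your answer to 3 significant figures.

Set 5770·(1/2)^(t/169) = 11100·(1/2)^(t/85.7).
Taking log₂: log₂(5770/11100) = t·(1/169 − 1/85.7).
log₂(0.51982) = -0.94392; 1/169 − 1/85.7 = -0.0057515.
t = -0.94392 / -0.0057515 ≈ 164.12 minutes.

164 minutes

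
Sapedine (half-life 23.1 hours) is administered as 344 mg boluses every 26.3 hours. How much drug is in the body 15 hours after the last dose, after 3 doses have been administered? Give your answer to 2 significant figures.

The 3 doses were given 67.6, 41.3, 15 hours ago.
Total = 344·(1/2)^(67.6/23.1) + 344·(1/2)^(41.3/23.1) + 344·(1/2)^(15/23.1)
      = 45.25 + 99.622 + 219.32 ≈ 364.2 mg.

360 mg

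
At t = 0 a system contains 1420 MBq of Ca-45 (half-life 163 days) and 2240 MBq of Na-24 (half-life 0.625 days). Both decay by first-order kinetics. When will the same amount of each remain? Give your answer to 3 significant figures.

0.413 days

Set 1420·(1/2)^(t/163) = 2240·(1/2)^(t/0.625).
Taking log₂: log₂(1420/2240) = t·(1/163 − 1/0.625).
log₂(0.63393) = -0.65761; 1/163 − 1/0.625 = -1.5939.
t = -0.65761 / -1.5939 ≈ 0.41259 days.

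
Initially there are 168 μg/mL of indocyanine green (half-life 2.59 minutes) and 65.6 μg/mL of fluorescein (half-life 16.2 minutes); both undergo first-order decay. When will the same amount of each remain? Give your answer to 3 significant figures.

4.18 minutes

Set 168·(1/2)^(t/2.59) = 65.6·(1/2)^(t/16.2).
Taking log₂: log₂(168/65.6) = t·(1/2.59 − 1/16.2).
log₂(2.561) = 1.3567; 1/2.59 − 1/16.2 = 0.32437.
t = 1.3567 / 0.32437 ≈ 4.1825 minutes.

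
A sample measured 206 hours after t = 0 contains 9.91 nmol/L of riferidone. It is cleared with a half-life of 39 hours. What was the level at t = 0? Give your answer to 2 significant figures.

Number of half-lives elapsed: n = 206/39 ≈ 5.2821.
A₀ = A × 2^n = 9.91 × 2^5.2821 = 9.91 × 38.91 ≈ 385.59 nmol/L.

390 nmol/L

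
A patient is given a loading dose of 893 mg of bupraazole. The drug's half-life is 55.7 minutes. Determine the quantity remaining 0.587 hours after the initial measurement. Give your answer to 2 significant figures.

580 mg

Convert the elapsed time: 0.587 hours = 35.22 minutes.
Number of half-lives: n = 35.22/55.7 ≈ 0.63232.
Remaining = 893 × (1/2)^0.63232 = 893 × 0.64514 ≈ 576.11 mg.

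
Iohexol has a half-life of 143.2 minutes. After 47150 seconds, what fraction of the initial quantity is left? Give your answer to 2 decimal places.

47150 seconds = 785.833 minutes.
n = 785.833/143.2 ≈ 5.4877 half-lives.
Fraction remaining = (1/2)^5.4877 ≈ 0.022287.

0.02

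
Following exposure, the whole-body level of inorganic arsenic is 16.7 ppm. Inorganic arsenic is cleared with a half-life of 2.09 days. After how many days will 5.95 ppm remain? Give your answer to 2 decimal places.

Fraction remaining = 5.95/16.7 ≈ 0.35629.
n = log₂(16.7/5.95) = ln(2.8067)/ln 2 ≈ 1.4889 half-lives.
t = n × t½ = 1.4889 × 2.09 ≈ 3.1118 days.

3.11 days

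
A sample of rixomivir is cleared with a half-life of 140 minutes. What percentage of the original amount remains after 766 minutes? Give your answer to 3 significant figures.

2.25%

n = 766/140 ≈ 5.4714 half-lives.
Fraction remaining = (1/2)^5.4714 ≈ 0.022539, i.e. 2.2539%.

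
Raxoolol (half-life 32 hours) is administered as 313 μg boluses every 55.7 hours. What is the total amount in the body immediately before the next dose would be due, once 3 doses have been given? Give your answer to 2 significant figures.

The 3 doses were given 167.1, 111.4, 55.7 hours ago.
Total = 313·(1/2)^(167.1/32) + 313·(1/2)^(111.4/32) + 313·(1/2)^(55.7/32)
      = 8.3869 + 28.027 + 93.662 ≈ 130.08 μg.

130 μg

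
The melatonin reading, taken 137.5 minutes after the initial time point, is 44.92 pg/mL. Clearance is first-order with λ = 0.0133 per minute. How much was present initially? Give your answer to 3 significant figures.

t½ = ln 2 / λ = 0.69315 / 0.0133 ≈ 52.116 minutes.
Number of half-lives elapsed: n = 137.5/52.116 ≈ 2.6383.
A₀ = A × 2^n = 44.92 × 2^2.6383 = 44.92 × 6.2261 ≈ 279.68 pg/mL.

280 pg/mL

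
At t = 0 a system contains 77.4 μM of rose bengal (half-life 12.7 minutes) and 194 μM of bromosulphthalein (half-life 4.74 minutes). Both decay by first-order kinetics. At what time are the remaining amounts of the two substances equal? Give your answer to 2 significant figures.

10 minutes

Set 77.4·(1/2)^(t/12.7) = 194·(1/2)^(t/4.74).
Taking log₂: log₂(77.4/194) = t·(1/12.7 − 1/4.74).
log₂(0.39897) = -1.3257; 1/12.7 − 1/4.74 = -0.13223.
t = -1.3257 / -0.13223 ≈ 10.025 minutes.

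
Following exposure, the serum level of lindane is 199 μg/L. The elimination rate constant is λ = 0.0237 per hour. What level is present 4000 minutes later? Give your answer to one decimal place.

41.0 μg/L

t½ = ln 2 / λ = 0.69315 / 0.0237 ≈ 29.247 hours.
Convert the elapsed time: 4000 minutes = 66.6667 hours.
Number of half-lives: n = 66.6667/29.247 ≈ 2.2795.
Remaining = 199 × (1/2)^2.2795 = 199 × 0.20598 ≈ 40.989 μg/L.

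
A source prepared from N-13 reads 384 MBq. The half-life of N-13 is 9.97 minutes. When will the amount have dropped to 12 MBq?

49.85 minutes

12/384 = 1/32, so 5 half-lives have elapsed.
t = 5 × 9.97 = 49.85 minutes.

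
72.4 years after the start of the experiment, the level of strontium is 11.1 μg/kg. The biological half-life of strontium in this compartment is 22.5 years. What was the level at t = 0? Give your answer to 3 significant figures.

Number of half-lives elapsed: n = 72.4/22.5 ≈ 3.2178.
A₀ = A × 2^n = 11.1 × 2^3.2178 = 11.1 × 9.3035 ≈ 103.27 μg/kg.

103 μg/kg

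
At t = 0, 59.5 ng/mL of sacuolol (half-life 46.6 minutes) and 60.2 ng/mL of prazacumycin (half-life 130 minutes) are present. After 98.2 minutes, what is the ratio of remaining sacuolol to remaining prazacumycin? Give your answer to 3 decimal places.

0.387

sacuolol: 59.5 × (1/2)^(98.2/46.6) = 59.5 × (1/2)^2.1073 ≈ 13.809 ng/mL.
prazacumycin: 60.2 × (1/2)^(98.2/130) = 60.2 × (1/2)^0.75538 ≈ 35.662 ng/mL.
Ratio ≈ 13.809 / 35.662 ≈ 0.38722.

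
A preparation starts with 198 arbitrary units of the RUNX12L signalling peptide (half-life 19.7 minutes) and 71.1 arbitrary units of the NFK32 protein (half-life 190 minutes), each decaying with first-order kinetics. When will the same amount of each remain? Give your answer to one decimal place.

32.5 minutes

Set 198·(1/2)^(t/19.7) = 71.1·(1/2)^(t/190).
Taking log₂: log₂(198/71.1) = t·(1/19.7 − 1/190).
log₂(2.7848) = 1.4776; 1/19.7 − 1/190 = 0.045498.
t = 1.4776 / 0.045498 ≈ 32.476 minutes.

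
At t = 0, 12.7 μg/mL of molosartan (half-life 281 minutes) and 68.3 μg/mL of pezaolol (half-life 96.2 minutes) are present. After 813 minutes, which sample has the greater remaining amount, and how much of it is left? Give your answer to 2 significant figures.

molosartan: 12.7 × (1/2)^2.8932 ≈ 1.7094 μg/mL.
pezaolol: 68.3 × (1/2)^8.4511 ≈ 0.19515 μg/mL.
Molosartan has more remaining, at ≈ 1.7094 μg/mL.

molosartan, 1.7 μg/mL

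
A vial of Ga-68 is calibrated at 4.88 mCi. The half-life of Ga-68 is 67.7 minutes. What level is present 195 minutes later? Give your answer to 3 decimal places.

0.663 mCi

Number of half-lives: n = 195/67.7 ≈ 2.8804.
Remaining = 4.88 × (1/2)^2.8804 = 4.88 × 0.13581 ≈ 0.66275 mCi.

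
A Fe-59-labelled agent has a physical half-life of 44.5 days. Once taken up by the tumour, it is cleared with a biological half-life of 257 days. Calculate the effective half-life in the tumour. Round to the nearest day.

1/t_eff = 1/t_phys + 1/t_biol = 1/44.5 + 1/257 = 0.026363 per day.
t_eff = 44.5 × 257 / (44.5 + 257) ≈ 37.932 days.

38 days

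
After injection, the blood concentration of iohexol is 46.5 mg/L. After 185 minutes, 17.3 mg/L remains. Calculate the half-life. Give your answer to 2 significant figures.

A/A₀ = 17.3/46.5 ≈ 0.37204.
n = log₂(2.6879) ≈ 1.4265 half-lives elapsed in 185 minutes.
t½ = 185/1.4265 ≈ 129.69 minutes.

130 minutes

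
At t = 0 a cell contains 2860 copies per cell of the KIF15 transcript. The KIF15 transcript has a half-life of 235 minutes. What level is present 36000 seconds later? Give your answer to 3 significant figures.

Convert the elapsed time: 36000 seconds = 600 minutes.
Number of half-lives: n = 600/235 ≈ 2.5532.
Remaining = 2860 × (1/2)^2.5532 = 2860 × 0.17038 ≈ 487.28 copies per cell.

487 copies per cell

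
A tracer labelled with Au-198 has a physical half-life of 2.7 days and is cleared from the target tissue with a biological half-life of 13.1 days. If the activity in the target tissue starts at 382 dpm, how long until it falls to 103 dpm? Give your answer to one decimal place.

4.2 days

1/t_eff = 1/t_phys + 1/t_biol = 1/2.7 + 1/13.1 = 0.44671 per day.
t_eff = 2.7 × 13.1 / (2.7 + 13.1) ≈ 2.2386 days.
n = log₂(382/103) ≈ 1.8909; t = 1.8909 × 2.2386 ≈ 4.233 days.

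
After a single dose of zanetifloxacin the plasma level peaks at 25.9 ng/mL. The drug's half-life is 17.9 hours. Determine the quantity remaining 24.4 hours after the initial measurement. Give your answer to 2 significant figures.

10 ng/mL

Number of half-lives: n = 24.4/17.9 ≈ 1.3631.
Remaining = 25.9 × (1/2)^1.3631 = 25.9 × 0.38874 ≈ 10.068 ng/mL.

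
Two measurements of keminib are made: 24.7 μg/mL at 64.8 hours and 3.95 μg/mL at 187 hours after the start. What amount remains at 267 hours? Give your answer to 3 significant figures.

Over Δt = 187 − 64.8 = 122.2 hours, the level fell by a factor of 24.7/3.95 ≈ 6.2532.
n = log₂(6.2532) ≈ 2.6446 half-lives, so t½ = 122.2/2.6446 ≈ 46.208 hours.
From t = 187 to t = 267: 3.95 × (1/2)^((267−187)/46.208) ≈ 1.1896 μg/mL.

1.19 μg/mL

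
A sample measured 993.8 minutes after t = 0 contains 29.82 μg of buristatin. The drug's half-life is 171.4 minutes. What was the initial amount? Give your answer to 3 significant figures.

Number of half-lives elapsed: n = 993.8/171.4 ≈ 5.7981.
A₀ = A × 2^n = 29.82 × 2^5.7981 = 29.82 × 55.643 ≈ 1659.3 μg.

1660 μg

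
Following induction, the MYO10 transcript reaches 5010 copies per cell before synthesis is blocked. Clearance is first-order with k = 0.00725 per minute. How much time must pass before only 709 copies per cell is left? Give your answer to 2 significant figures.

t½ = ln 2 / k = 0.69315 / 0.00725 ≈ 95.607 minutes.
Fraction remaining = 709/5010 ≈ 0.14152.
n = log₂(5010/709) = ln(7.0663)/ln 2 ≈ 2.821 half-lives.
t = n × t½ = 2.821 × 95.607 ≈ 269.7 minutes.

270 minutes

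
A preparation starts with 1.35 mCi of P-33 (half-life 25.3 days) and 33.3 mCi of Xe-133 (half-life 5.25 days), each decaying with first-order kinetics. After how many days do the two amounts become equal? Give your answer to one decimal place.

Set 1.35·(1/2)^(t/25.3) = 33.3·(1/2)^(t/5.25).
Taking log₂: log₂(1.35/33.3) = t·(1/25.3 − 1/5.25).
log₂(0.040541) = -4.6245; 1/25.3 − 1/5.25 = -0.15095.
t = -4.6245 / -0.15095 ≈ 30.636 days.

30.6 days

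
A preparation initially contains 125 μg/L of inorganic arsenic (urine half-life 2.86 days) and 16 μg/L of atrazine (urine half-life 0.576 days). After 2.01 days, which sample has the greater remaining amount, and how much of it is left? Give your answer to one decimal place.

inorganic arsenic: 125 × (1/2)^0.7028 ≈ 76.797 μg/L.
atrazine: 16 × (1/2)^3.4896 ≈ 1.4245 μg/L.
Inorganic arsenic has more remaining, at ≈ 76.797 μg/L.

inorganic arsenic, 76.8 μg/L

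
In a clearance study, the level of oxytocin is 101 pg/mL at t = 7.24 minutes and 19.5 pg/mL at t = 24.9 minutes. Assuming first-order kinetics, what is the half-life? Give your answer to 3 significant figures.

Over Δt = 24.9 − 7.24 = 17.66 minutes, the level fell by a factor of 101/19.5 ≈ 5.1795.
n = log₂(5.1795) ≈ 2.3728 half-lives, so t½ = 17.66/2.3728 ≈ 7.4427 minutes.

7.44 minutes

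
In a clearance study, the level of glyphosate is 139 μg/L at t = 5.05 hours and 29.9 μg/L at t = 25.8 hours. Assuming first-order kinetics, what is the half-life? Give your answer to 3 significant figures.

9.36 hours

Over Δt = 25.8 − 5.05 = 20.75 hours, the level fell by a factor of 139/29.9 ≈ 4.6488.
n = log₂(4.6488) ≈ 2.2169 half-lives, so t½ = 20.75/2.2169 ≈ 9.3601 hours.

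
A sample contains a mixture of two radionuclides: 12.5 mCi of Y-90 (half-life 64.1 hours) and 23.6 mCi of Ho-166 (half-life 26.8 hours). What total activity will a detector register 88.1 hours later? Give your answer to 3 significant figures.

Y-90: 12.5 × (1/2)^(88.1/64.1) = 12.5 × (1/2)^1.3744 ≈ 4.8214 mCi.
Ho-166: 23.6 × (1/2)^(88.1/26.8) = 23.6 × (1/2)^3.2873 ≈ 2.4173 mCi.
Total = 4.8214 + 2.4173 ≈ 7.2387 mCi.

7.24 mCi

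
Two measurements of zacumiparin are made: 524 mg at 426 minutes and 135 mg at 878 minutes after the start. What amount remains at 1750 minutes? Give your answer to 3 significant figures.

9.86 mg

Over Δt = 878 − 426 = 452 minutes, the level fell by a factor of 524/135 ≈ 3.8815.
n = log₂(3.8815) ≈ 1.9566 half-lives, so t½ = 452/1.9566 ≈ 231.01 minutes.
From t = 878 to t = 1750: 135 × (1/2)^((1750−878)/231.01) ≈ 9.8637 mg.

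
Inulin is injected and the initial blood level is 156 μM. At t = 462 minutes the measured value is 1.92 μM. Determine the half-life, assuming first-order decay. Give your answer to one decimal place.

72.8 minutes

A/A₀ = 1.92/156 ≈ 0.012308.
n = log₂(81.25) ≈ 6.3443 half-lives elapsed in 462 minutes.
t½ = 462/6.3443 ≈ 72.821 minutes.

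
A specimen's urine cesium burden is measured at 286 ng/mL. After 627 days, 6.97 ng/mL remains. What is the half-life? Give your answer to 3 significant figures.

117 days

A/A₀ = 6.97/286 ≈ 0.024371.
n = log₂(41.033) ≈ 5.3587 half-lives elapsed in 627 days.
t½ = 627/5.3587 ≈ 117.01 days.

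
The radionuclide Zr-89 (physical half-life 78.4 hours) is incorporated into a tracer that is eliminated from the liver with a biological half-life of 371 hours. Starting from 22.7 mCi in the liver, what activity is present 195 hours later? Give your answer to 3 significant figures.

2.81 mCi

1/t_eff = 1/t_phys + 1/t_biol = 1/78.4 + 1/371 = 0.015451 per hour.
t_eff = 78.4 × 371 / (78.4 + 371) ≈ 64.723 hours.
Remaining = 22.7 × (1/2)^(195/64.723) = 22.7 × (1/2)^3.0129 ≈ 2.8123 mCi.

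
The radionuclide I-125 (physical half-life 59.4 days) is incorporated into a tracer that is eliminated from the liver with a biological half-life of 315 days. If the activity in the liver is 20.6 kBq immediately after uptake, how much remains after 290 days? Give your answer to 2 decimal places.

1/t_eff = 1/t_phys + 1/t_biol = 1/59.4 + 1/315 = 0.02001 per day.
t_eff = 59.4 × 315 / (59.4 + 315) ≈ 49.976 days.
Remaining = 20.6 × (1/2)^(290/49.976) = 20.6 × (1/2)^5.8028 ≈ 0.36902 kBq.

0.37 kBq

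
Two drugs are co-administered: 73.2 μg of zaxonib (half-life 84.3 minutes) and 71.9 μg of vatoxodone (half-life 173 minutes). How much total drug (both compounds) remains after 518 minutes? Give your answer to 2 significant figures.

10 μg

zaxonib: 73.2 × (1/2)^(518/84.3) = 73.2 × (1/2)^6.1447 ≈ 1.0346 μg.
vatoxodone: 71.9 × (1/2)^(518/173) = 71.9 × (1/2)^2.9942 ≈ 9.0236 μg.
Total = 1.0346 + 9.0236 ≈ 10.058 μg.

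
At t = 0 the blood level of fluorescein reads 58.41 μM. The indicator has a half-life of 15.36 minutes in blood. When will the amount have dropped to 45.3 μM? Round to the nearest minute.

6 minutes

Fraction remaining = 45.3/58.41 ≈ 0.77555.
n = log₂(58.41/45.3) = ln(1.2894)/ln 2 ≈ 0.3667 half-lives.
t = n × t½ = 0.3667 × 15.36 ≈ 5.6326 minutes.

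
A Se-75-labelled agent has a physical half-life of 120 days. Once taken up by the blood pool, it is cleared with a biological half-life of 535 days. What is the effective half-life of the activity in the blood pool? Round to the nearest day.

98 days

1/t_eff = 1/t_phys + 1/t_biol = 1/120 + 1/535 = 0.010202 per day.
t_eff = 120 × 535 / (120 + 535) ≈ 98.015 days.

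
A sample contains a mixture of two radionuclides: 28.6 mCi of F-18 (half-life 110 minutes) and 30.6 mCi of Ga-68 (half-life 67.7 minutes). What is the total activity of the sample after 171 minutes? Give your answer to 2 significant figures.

F-18: 28.6 × (1/2)^(171/110) = 28.6 × (1/2)^1.5545 ≈ 9.7365 mCi.
Ga-68: 30.6 × (1/2)^(171/67.7) = 30.6 × (1/2)^2.5258 ≈ 5.3133 mCi.
Total = 9.7365 + 5.3133 ≈ 15.05 mCi.

15 mCi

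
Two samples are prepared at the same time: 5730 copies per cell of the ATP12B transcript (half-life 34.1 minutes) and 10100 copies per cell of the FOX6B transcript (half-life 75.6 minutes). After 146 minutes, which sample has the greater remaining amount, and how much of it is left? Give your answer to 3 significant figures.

ATP12B transcript: 5730 × (1/2)^4.2815 ≈ 294.64 copies per cell.
FOX6B transcript: 10100 × (1/2)^1.9312 ≈ 2648.3 copies per cell.
FOX6B transcript has more remaining, at ≈ 2648.3 copies per cell.

FOX6B transcript, 2650 copies per cell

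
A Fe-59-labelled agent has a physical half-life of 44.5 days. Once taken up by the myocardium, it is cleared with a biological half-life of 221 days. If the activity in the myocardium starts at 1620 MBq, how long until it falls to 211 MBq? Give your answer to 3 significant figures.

1/t_eff = 1/t_phys + 1/t_biol = 1/44.5 + 1/221 = 0.026997 per day.
t_eff = 44.5 × 221 / (44.5 + 221) ≈ 37.041 days.
n = log₂(1620/211) ≈ 2.9407; t = 2.9407 × 37.041 ≈ 108.93 days.

109 days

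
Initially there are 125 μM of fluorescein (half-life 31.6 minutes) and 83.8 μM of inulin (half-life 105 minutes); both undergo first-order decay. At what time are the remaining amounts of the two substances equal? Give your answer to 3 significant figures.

Set 125·(1/2)^(t/31.6) = 83.8·(1/2)^(t/105).
Taking log₂: log₂(125/83.8) = t·(1/31.6 − 1/105).
log₂(1.4916) = 0.57691; 1/31.6 − 1/105 = 0.022122.
t = 0.57691 / 0.022122 ≈ 26.079 minutes.

26.1 minutes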